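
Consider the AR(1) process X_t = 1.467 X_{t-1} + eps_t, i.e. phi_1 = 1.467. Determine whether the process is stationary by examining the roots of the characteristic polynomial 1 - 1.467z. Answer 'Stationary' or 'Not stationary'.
\text{Not stationary}

The AR(p) characteristic polynomial is P(z) = 1 - 1.467z.
Stationarity requires all roots to lie outside the unit circle, i.e. |z| > 1 for every root.
This is linear in z: 1 + (-1.467) z = 0  =>  z = -1/(-1.467) = 0.681663,  |z| = 0.681663.
Moduli of all roots: 0.6817.
All moduli strictly greater than 1? No.
Verdict: Not stationary.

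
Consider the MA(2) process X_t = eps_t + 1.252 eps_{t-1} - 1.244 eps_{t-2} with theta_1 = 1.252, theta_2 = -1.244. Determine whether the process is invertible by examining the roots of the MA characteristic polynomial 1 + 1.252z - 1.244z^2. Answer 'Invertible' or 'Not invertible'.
\text{Not invertible}

The MA(q) characteristic polynomial is P(z) = 1 + 1.252z - 1.244z^2.
Invertibility requires all roots to lie outside the unit circle, i.e. |z| > 1 for every root.
Set 1 + (1.252) z + (-1.244) z^2 = 0, i.e. a z^2 + b z + c = 0 with a = -1.244, b = 1.252, c = 1.
Discriminant D = b^2 - 4ac = (1.252)^2 - 4*(-1.244)*1 = 1.567504 - (-4.976) = 6.543504.
D >= 0, so the roots are real: z = (-b +/- sqrt(D)) / (2a) = (-1.252 +/- 2.558027) / (-2.488).
  z_1 = (-1.252 + 2.558027) / (-2.488) = -0.5249,   |z_1| = 0.5249.
  z_2 = (-1.252 - 2.558027) / (-2.488) = 1.5314,   |z_2| = 1.5314.
Moduli of all roots: 0.5249, 1.5314.
All moduli strictly greater than 1? No.
Verdict: Not invertible.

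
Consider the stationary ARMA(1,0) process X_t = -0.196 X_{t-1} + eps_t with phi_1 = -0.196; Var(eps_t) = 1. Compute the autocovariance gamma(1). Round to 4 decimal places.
\gamma(1) = -0.2038

Multiply the model equation by X_{t-k} and take expectations. With theta_0 = psi_0 = 1 and psi_j the MA(infinity) weights, this gives
  gamma(k) - sum_i phi_i gamma(k-i) = c_k,
  c_k = sigma^2 * sum_{j=k..q} theta_j psi_{j-k}   (c_k = 0 for k > q),
using gamma(-m) = gamma(m).
Pure AR (q = 0): c_0 = sigma^2 = 1, c_k = 0 for k >= 1.
Equations for k = 0 and k = 1 (AR order 1):
  gamma(0) = phi_1 gamma(1) + c_0
  gamma(1) = phi_1 gamma(0) + c_1
Substituting the second into the first: gamma(0) (1 - phi_1^2) = c_0 + phi_1 c_1, so
  gamma(0) = c_0 / (1 - phi_1^2) = 1 / (1 - (-0.196)^2) = 1 / 0.961584 = 1.039951.
  gamma(1) = phi_1 gamma(0) = (-0.196)(1.039951) = -0.20383.
Therefore gamma(1) = -0.2038 (to 4 decimal places).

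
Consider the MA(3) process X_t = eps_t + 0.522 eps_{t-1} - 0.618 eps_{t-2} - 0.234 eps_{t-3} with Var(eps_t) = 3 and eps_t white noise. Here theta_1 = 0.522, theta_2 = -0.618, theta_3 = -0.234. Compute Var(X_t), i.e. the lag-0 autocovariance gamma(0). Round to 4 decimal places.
\gamma(0) = 5.1275

For an MA(q) process X_t = eps_t + sum_i theta_i eps_{t-i} with
Var(eps_t) = sigma^2, the variance is
  gamma(0) = sigma^2 * (1 + sum_i theta_i^2).
  sum_i theta_i^2 = (0.522)^2 + (-0.618)^2 + (-0.234)^2 = 0.272484 + 0.381924 + 0.054756 = 0.709164.
  gamma(0) = 3 * (1 + 0.709164) = 3 * 1.709164 = 5.127492, which rounds to 5.1275.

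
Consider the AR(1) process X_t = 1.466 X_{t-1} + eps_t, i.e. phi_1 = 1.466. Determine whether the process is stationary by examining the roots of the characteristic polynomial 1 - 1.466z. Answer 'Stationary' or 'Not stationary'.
\text{Not stationary}

The AR(p) characteristic polynomial is P(z) = 1 - 1.466z.
Stationarity requires all roots to lie outside the unit circle, i.e. |z| > 1 for every root.
This is linear in z: 1 + (-1.466) z = 0  =>  z = -1/(-1.466) = 0.682128,  |z| = 0.682128.
Moduli of all roots: 0.6821.
All moduli strictly greater than 1? No.
Verdict: Not stationary.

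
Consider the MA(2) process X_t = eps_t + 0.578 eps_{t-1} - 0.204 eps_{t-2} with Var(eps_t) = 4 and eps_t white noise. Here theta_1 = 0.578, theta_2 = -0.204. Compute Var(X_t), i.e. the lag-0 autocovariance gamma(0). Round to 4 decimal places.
\gamma(0) = 5.5028

For an MA(q) process X_t = eps_t + sum_i theta_i eps_{t-i} with
Var(eps_t) = sigma^2, the variance is
  gamma(0) = sigma^2 * (1 + sum_i theta_i^2).
  sum_i theta_i^2 = (0.578)^2 + (-0.204)^2 = 0.334084 + 0.041616 = 0.3757.
  gamma(0) = 4 * (1 + 0.3757) = 4 * 1.3757 = 5.5028.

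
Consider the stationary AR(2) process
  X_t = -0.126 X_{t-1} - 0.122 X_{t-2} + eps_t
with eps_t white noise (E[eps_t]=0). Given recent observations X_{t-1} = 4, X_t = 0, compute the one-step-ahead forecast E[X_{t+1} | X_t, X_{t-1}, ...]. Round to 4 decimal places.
E[X_{t+1} \mid \mathcal F_t] = -0.4880

For an AR(p) model X_t = c + sum_i phi_i X_{t-i} + eps_t, the
one-step-ahead conditional mean is
  E[X_{t+1} | X_t, ...] = c + sum_i phi_i X_{t+1-i}.
Substitute known values:
  E[X_{t+1} | ...] = (-0.126) * (0) + (-0.122) * (4)
                   = -0.4880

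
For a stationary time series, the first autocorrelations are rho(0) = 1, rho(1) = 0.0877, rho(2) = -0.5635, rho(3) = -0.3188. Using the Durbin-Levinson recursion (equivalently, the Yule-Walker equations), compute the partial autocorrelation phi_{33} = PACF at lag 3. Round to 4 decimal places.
\phi_{33} = -0.2870

The PACF at lag k is phi_{kk}, the last component of the solution
to the Yule-Walker system G_k phi = r_k where
  (G_k)_{ij} = rho(|i - j|), (r_k)_i = rho(i), i,j = 1..k.
Equivalently, Durbin-Levinson gives phi_{kk} iteratively:
  phi_{11} = rho(1)
  phi_{kk} = [rho(k) - sum_{j=1..k-1} phi_{k-1,j} rho(k-j)]
            / [1 - sum_{j=1..k-1} phi_{k-1,j} rho(j)],
  phi_{k,j} = phi_{k-1,j} - phi_{kk} phi_{k-1,k-j},  j = 1..k-1.
Step k = 1:
  phi_11 = rho(1) = 0.0877.
Step k = 2:
  phi_22 = [rho(2) - phi_11 rho(1)] / [1 - phi_11 rho(1)] = [-0.5635 - (0.0877)(0.0877)] / [1 - (0.0877)(0.0877)]
         = -0.57119129 / 0.99230871 = -0.575619.
  Update: phi_21 = phi_11 - phi_22 phi_11 = 0.0877 - (-0.575619)(0.0877) = 0.138182.
Step k = 3:
  phi_33 = [rho(3) - phi_21 rho(2) - phi_22 rho(1)] / [1 - phi_21 rho(1) - phi_22 rho(2)]
    numerator   = -0.3188 - (0.138182)(-0.5635) - (-0.575619)(0.0877) = -0.19045284
    denominator = 1 - (0.138182)(0.0877) - (-0.575619)(-0.5635) = 0.66352041
  phi_33 = -0.19045284 / 0.66352041 = -0.287.
Therefore phi_{33} = -0.2870.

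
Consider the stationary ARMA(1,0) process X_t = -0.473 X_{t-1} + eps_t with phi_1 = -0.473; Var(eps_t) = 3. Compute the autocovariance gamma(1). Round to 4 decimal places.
\gamma(1) = -1.8280

Multiply the model equation by X_{t-k} and take expectations. With theta_0 = psi_0 = 1 and psi_j the MA(infinity) weights, this gives
  gamma(k) - sum_i phi_i gamma(k-i) = c_k,
  c_k = sigma^2 * sum_{j=k..q} theta_j psi_{j-k}   (c_k = 0 for k > q),
using gamma(-m) = gamma(m).
Pure AR (q = 0): c_0 = sigma^2 = 3, c_k = 0 for k >= 1.
Equations for k = 0 and k = 1 (AR order 1):
  gamma(0) = phi_1 gamma(1) + c_0
  gamma(1) = phi_1 gamma(0) + c_1
Substituting the second into the first: gamma(0) (1 - phi_1^2) = c_0 + phi_1 c_1, so
  gamma(0) = c_0 / (1 - phi_1^2) = 3 / (1 - (-0.473)^2) = 3 / 0.776271 = 3.86463.
  gamma(1) = phi_1 gamma(0) = (-0.473)(3.86463) = -1.82797.
Therefore gamma(1) = -1.8280 (to 4 decimal places).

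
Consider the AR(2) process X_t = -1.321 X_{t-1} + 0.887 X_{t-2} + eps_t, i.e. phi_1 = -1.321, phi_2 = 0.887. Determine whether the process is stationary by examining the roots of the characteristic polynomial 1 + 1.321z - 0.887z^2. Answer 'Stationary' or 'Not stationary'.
\text{Not stationary}

The AR(p) characteristic polynomial is P(z) = 1 + 1.321z - 0.887z^2.
Stationarity requires all roots to lie outside the unit circle, i.e. |z| > 1 for every root.
Set 1 + (1.321) z + (-0.887) z^2 = 0, i.e. a z^2 + b z + c = 0 with a = -0.887, b = 1.321, c = 1.
Discriminant D = b^2 - 4ac = (1.321)^2 - 4*(-0.887)*1 = 1.745041 - (-3.548) = 5.293041.
D >= 0, so the roots are real: z = (-b +/- sqrt(D)) / (2a) = (-1.321 +/- 2.300661) / (-1.774).
  z_1 = (-1.321 + 2.300661) / (-1.774) = -0.5522,   |z_1| = 0.5522.
  z_2 = (-1.321 - 2.300661) / (-1.774) = 2.0415,   |z_2| = 2.0415.
Moduli of all roots: 0.5522, 2.0415.
All moduli strictly greater than 1? No.
Verdict: Not stationary.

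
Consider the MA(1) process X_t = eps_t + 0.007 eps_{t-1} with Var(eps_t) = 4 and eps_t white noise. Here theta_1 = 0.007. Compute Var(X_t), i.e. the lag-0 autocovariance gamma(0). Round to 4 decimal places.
\gamma(0) = 4.0002

For an MA(q) process X_t = eps_t + sum_i theta_i eps_{t-i} with
Var(eps_t) = sigma^2, the variance is
  gamma(0) = sigma^2 * (1 + sum_i theta_i^2).
  sum_i theta_i^2 = (0.007)^2 = 0.000049.
  gamma(0) = 4 * (1 + 0.000049) = 4 * 1.000049 = 4.000196, which rounds to 4.0002.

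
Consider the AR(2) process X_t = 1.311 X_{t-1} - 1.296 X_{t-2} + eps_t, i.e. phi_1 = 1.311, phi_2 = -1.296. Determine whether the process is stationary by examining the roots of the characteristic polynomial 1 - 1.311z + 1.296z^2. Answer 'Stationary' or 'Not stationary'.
\text{Not stationary}

The AR(p) characteristic polynomial is P(z) = 1 - 1.311z + 1.296z^2.
Stationarity requires all roots to lie outside the unit circle, i.e. |z| > 1 for every root.
Set 1 + (-1.311) z + (1.296) z^2 = 0, i.e. a z^2 + b z + c = 0 with a = 1.296, b = -1.311, c = 1.
Discriminant D = b^2 - 4ac = (-1.311)^2 - 4*(1.296)*1 = 1.718721 - (5.184) = -3.465279.
D < 0, so the roots are the complex-conjugate pair z = (-b +/- i sqrt(-D)) / (2a) = 0.5058 +/- 0.7182i.
For a conjugate pair |z|^2 = z * conj(z) = (product of roots) = c/a = 1/(1.296) = 0.771605, so |z| = sqrt(0.771605) = 0.8784 for both roots.
Moduli of all roots: 0.8784, 0.8784.
All moduli strictly greater than 1? No.
Verdict: Not stationary.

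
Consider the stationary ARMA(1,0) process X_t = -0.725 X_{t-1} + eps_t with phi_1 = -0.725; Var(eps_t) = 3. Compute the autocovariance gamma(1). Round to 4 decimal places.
\gamma(1) = -4.5850

Multiply the model equation by X_{t-k} and take expectations. With theta_0 = psi_0 = 1 and psi_j the MA(infinity) weights, this gives
  gamma(k) - sum_i phi_i gamma(k-i) = c_k,
  c_k = sigma^2 * sum_{j=k..q} theta_j psi_{j-k}   (c_k = 0 for k > q),
using gamma(-m) = gamma(m).
Pure AR (q = 0): c_0 = sigma^2 = 3, c_k = 0 for k >= 1.
Equations for k = 0 and k = 1 (AR order 1):
  gamma(0) = phi_1 gamma(1) + c_0
  gamma(1) = phi_1 gamma(0) + c_1
Substituting the second into the first: gamma(0) (1 - phi_1^2) = c_0 + phi_1 c_1, so
  gamma(0) = c_0 / (1 - phi_1^2) = 3 / (1 - (-0.725)^2) = 3 / 0.474375 = 6.324111.
  gamma(1) = phi_1 gamma(0) = (-0.725)(6.324111) = -4.58498.
Therefore gamma(1) = -4.5850 (to 4 decimal places).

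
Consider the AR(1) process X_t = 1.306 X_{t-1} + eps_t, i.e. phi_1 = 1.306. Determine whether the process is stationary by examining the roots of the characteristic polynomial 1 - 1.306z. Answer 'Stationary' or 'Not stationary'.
\text{Not stationary}

The AR(p) characteristic polynomial is P(z) = 1 - 1.306z.
Stationarity requires all roots to lie outside the unit circle, i.e. |z| > 1 for every root.
This is linear in z: 1 + (-1.306) z = 0  =>  z = -1/(-1.306) = 0.765697,  |z| = 0.765697.
Moduli of all roots: 0.7657.
All moduli strictly greater than 1? No.
Verdict: Not stationary.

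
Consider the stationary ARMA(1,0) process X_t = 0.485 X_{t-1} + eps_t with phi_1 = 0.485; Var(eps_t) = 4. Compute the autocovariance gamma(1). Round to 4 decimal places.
\gamma(1) = 2.5367

Multiply the model equation by X_{t-k} and take expectations. With theta_0 = psi_0 = 1 and psi_j the MA(infinity) weights, this gives
  gamma(k) - sum_i phi_i gamma(k-i) = c_k,
  c_k = sigma^2 * sum_{j=k..q} theta_j psi_{j-k}   (c_k = 0 for k > q),
using gamma(-m) = gamma(m).
Pure AR (q = 0): c_0 = sigma^2 = 4, c_k = 0 for k >= 1.
Equations for k = 0 and k = 1 (AR order 1):
  gamma(0) = phi_1 gamma(1) + c_0
  gamma(1) = phi_1 gamma(0) + c_1
Substituting the second into the first: gamma(0) (1 - phi_1^2) = c_0 + phi_1 c_1, so
  gamma(0) = c_0 / (1 - phi_1^2) = 4 / (1 - (0.485)^2) = 4 / 0.764775 = 5.230296.
  gamma(1) = phi_1 gamma(0) = (0.485)(5.230296) = 2.536694.
Therefore gamma(1) = 2.5367 (to 4 decimal places).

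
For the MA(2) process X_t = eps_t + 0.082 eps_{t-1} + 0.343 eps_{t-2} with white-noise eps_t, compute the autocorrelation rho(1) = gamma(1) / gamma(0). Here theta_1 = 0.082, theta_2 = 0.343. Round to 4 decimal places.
\rho(1) = 0.0979

For an MA(q) process with theta_0 = 1, the autocovariance is
  gamma(k) = sigma^2 * sum_{i=0..q-k} theta_i * theta_{i+k},
and rho(k) = gamma(k) / gamma(0). Sigma^2 cancels.
  numerator   = (1)*(0.082) + (0.082)*(0.343) = 0.110126.
  denominator = (1)^2 + (0.082)^2 + (0.343)^2 = 1.124373.
  rho(1) = 0.110126 / 1.124373 = 0.0979.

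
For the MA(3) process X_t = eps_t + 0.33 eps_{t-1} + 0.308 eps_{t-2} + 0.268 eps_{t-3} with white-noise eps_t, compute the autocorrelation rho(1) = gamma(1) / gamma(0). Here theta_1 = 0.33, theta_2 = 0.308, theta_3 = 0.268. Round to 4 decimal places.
\rho(1) = 0.4031

For an MA(q) process with theta_0 = 1, the autocovariance is
  gamma(k) = sigma^2 * sum_{i=0..q-k} theta_i * theta_{i+k},
and rho(k) = gamma(k) / gamma(0). Sigma^2 cancels.
  numerator   = (1)*(0.33) + (0.33)*(0.308) + (0.308)*(0.268) = 0.514184.
  denominator = (1)^2 + (0.33)^2 + (0.308)^2 + (0.268)^2 = 1.275588.
  rho(1) = 0.514184 / 1.275588 = 0.4031.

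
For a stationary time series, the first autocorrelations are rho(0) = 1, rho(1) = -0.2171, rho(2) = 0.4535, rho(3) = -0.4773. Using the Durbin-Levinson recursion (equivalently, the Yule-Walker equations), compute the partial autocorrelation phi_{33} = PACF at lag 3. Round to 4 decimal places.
\phi_{33} = -0.4211

The PACF at lag k is phi_{kk}, the last component of the solution
to the Yule-Walker system G_k phi = r_k where
  (G_k)_{ij} = rho(|i - j|), (r_k)_i = rho(i), i,j = 1..k.
Equivalently, Durbin-Levinson gives phi_{kk} iteratively:
  phi_{11} = rho(1)
  phi_{kk} = [rho(k) - sum_{j=1..k-1} phi_{k-1,j} rho(k-j)]
            / [1 - sum_{j=1..k-1} phi_{k-1,j} rho(j)],
  phi_{k,j} = phi_{k-1,j} - phi_{kk} phi_{k-1,k-j},  j = 1..k-1.
Step k = 1:
  phi_11 = rho(1) = -0.2171.
Step k = 2:
  phi_22 = [rho(2) - phi_11 rho(1)] / [1 - phi_11 rho(1)] = [0.4535 - (-0.2171)(-0.2171)] / [1 - (-0.2171)(-0.2171)]
         = 0.40636759 / 0.95286759 = 0.426468.
  Update: phi_21 = phi_11 - phi_22 phi_11 = -0.2171 - (0.426468)(-0.2171) = -0.124514.
Step k = 3:
  phi_33 = [rho(3) - phi_21 rho(2) - phi_22 rho(1)] / [1 - phi_21 rho(1) - phi_22 rho(2)]
    numerator   = -0.4773 - (-0.124514)(0.4535) - (0.426468)(-0.2171) = -0.32824678
    denominator = 1 - (-0.124514)(-0.2171) - (0.426468)(0.4535) = 0.77956479
  phi_33 = -0.32824678 / 0.77956479 = -0.4211.
Therefore phi_{33} = -0.4211.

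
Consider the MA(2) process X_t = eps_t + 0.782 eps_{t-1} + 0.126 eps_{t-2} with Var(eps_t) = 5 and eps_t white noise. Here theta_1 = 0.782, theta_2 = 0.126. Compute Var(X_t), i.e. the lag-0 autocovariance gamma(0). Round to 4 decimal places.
\gamma(0) = 8.1370

For an MA(q) process X_t = eps_t + sum_i theta_i eps_{t-i} with
Var(eps_t) = sigma^2, the variance is
  gamma(0) = sigma^2 * (1 + sum_i theta_i^2).
  sum_i theta_i^2 = (0.782)^2 + (0.126)^2 = 0.611524 + 0.015876 = 0.6274.
  gamma(0) = 5 * (1 + 0.6274) = 5 * 1.6274 = 8.137, which rounds to 8.1370.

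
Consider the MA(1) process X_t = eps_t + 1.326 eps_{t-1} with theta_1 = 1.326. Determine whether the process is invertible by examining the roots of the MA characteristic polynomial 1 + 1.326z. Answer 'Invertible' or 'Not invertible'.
\text{Not invertible}

The MA(q) characteristic polynomial is P(z) = 1 + 1.326z.
Invertibility requires all roots to lie outside the unit circle, i.e. |z| > 1 for every root.
This is linear in z: 1 + (1.326) z = 0  =>  z = -1/(1.326) = -0.754148,  |z| = 0.754148.
Moduli of all roots: 0.7541.
All moduli strictly greater than 1? No.
Verdict: Not invertible.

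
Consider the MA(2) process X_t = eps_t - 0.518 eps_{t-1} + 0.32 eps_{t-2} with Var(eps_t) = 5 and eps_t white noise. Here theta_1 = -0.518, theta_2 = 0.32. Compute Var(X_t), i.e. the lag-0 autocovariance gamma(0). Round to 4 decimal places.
\gamma(0) = 6.8536

For an MA(q) process X_t = eps_t + sum_i theta_i eps_{t-i} with
Var(eps_t) = sigma^2, the variance is
  gamma(0) = sigma^2 * (1 + sum_i theta_i^2).
  sum_i theta_i^2 = (-0.518)^2 + (0.32)^2 = 0.268324 + 0.1024 = 0.370724.
  gamma(0) = 5 * (1 + 0.370724) = 5 * 1.370724 = 6.85362, which rounds to 6.8536.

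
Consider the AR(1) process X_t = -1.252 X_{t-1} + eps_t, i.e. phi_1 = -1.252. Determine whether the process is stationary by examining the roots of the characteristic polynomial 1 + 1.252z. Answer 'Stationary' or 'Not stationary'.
\text{Not stationary}

The AR(p) characteristic polynomial is P(z) = 1 + 1.252z.
Stationarity requires all roots to lie outside the unit circle, i.e. |z| > 1 for every root.
This is linear in z: 1 + (1.252) z = 0  =>  z = -1/(1.252) = -0.798722,  |z| = 0.798722.
Moduli of all roots: 0.7987.
All moduli strictly greater than 1? No.
Verdict: Not stationary.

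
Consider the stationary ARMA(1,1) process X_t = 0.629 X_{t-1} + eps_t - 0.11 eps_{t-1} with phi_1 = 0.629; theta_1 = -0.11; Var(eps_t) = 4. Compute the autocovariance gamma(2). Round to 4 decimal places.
\gamma(2) = 2.0111

Multiply the model equation by X_{t-k} and take expectations. With theta_0 = psi_0 = 1 and psi_j the MA(infinity) weights, this gives
  gamma(k) - sum_i phi_i gamma(k-i) = c_k,
  c_k = sigma^2 * sum_{j=k..q} theta_j psi_{j-k}   (c_k = 0 for k > q),
using gamma(-m) = gamma(m).
psi-weights needed (psi_j = theta_j + sum_i phi_i psi_{j-i}):
  psi_1 = theta_1 + phi_1 = -0.11 + (0.629) = 0.519
Right-hand sides:
  c_0 = sigma^2 (1 + theta_1 psi_1) = 4 * (1 + (-0.11)(0.519)) = 4 * 0.94291 = 3.77164
  c_1 = sigma^2 theta_1 = 4 * (-0.11) = -0.44
  c_2 = 0
Equations for k = 0 and k = 1 (AR order 1):
  gamma(0) = phi_1 gamma(1) + c_0
  gamma(1) = phi_1 gamma(0) + c_1
Substituting the second into the first: gamma(0) (1 - phi_1^2) = c_0 + phi_1 c_1, so
  gamma(0) = (c_0 + phi_1 c_1) / (1 - phi_1^2) = (3.77164 + (0.629)(-0.44)) / (1 - (0.629)^2) = 3.49488 / 0.604359 = 5.782788.
  gamma(1) = phi_1 gamma(0) + c_1 = (0.629)(5.782788) + (-0.44) = 3.197374.
For k = 2 (> q): gamma(2) = phi_1 gamma(1) = (0.629)(3.197374) = 2.011148.
Therefore gamma(2) = 2.0111 (to 4 decimal places).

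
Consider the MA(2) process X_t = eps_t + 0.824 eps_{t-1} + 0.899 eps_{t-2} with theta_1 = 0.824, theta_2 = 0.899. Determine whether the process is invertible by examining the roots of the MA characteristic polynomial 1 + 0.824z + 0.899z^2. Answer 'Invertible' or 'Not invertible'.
\text{Invertible}

The MA(q) characteristic polynomial is P(z) = 1 + 0.824z + 0.899z^2.
Invertibility requires all roots to lie outside the unit circle, i.e. |z| > 1 for every root.
Set 1 + (0.824) z + (0.899) z^2 = 0, i.e. a z^2 + b z + c = 0 with a = 0.899, b = 0.824, c = 1.
Discriminant D = b^2 - 4ac = (0.824)^2 - 4*(0.899)*1 = 0.678976 - (3.596) = -2.917024.
D < 0, so the roots are the complex-conjugate pair z = (-b +/- i sqrt(-D)) / (2a) = -0.4583 +/- 0.9499i.
For a conjugate pair |z|^2 = z * conj(z) = (product of roots) = c/a = 1/(0.899) = 1.112347, so |z| = sqrt(1.112347) = 1.0547 for both roots.
Moduli of all roots: 1.0547, 1.0547.
All moduli strictly greater than 1? Yes.
Verdict: Invertible.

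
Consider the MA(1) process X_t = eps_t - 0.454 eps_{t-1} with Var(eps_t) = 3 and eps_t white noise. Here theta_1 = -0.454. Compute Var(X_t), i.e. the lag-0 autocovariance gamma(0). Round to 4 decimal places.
\gamma(0) = 3.6183

For an MA(q) process X_t = eps_t + sum_i theta_i eps_{t-i} with
Var(eps_t) = sigma^2, the variance is
  gamma(0) = sigma^2 * (1 + sum_i theta_i^2).
  sum_i theta_i^2 = (-0.454)^2 = 0.206116.
  gamma(0) = 3 * (1 + 0.206116) = 3 * 1.206116 = 3.618348, which rounds to 3.6183.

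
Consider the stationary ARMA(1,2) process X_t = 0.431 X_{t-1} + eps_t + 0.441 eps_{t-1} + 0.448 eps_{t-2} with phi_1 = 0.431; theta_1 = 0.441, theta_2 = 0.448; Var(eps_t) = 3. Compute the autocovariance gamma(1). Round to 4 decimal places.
\gamma(1) = 5.8489

Multiply the model equation by X_{t-k} and take expectations. With theta_0 = psi_0 = 1 and psi_j the MA(infinity) weights, this gives
  gamma(k) - sum_i phi_i gamma(k-i) = c_k,
  c_k = sigma^2 * sum_{j=k..q} theta_j psi_{j-k}   (c_k = 0 for k > q),
using gamma(-m) = gamma(m).
psi-weights needed (psi_j = theta_j + sum_i phi_i psi_{j-i}):
  psi_1 = theta_1 + phi_1 = 0.441 + (0.431) = 0.872
  psi_2 = theta_2 + phi_1 psi_1 = 0.448 + (0.431)(0.872) = 0.823832
Right-hand sides:
  c_0 = sigma^2 (1 + theta_1 psi_1 + theta_2 psi_2) = 3 * (1 + (0.441)(0.872) + (0.448)(0.823832)) = 3 * 1.753629 = 5.260886
  c_1 = sigma^2 (theta_1 + theta_2 psi_1) = 3 * (0.441 + (0.448)(0.872)) = 2.494968
  c_2 = sigma^2 theta_2 = 3 * (0.448) = 1.344
Equations for k = 0 and k = 1 (AR order 1):
  gamma(0) = phi_1 gamma(1) + c_0
  gamma(1) = phi_1 gamma(0) + c_1
Substituting the second into the first: gamma(0) (1 - phi_1^2) = c_0 + phi_1 c_1, so
  gamma(0) = (c_0 + phi_1 c_1) / (1 - phi_1^2) = (5.260886 + (0.431)(2.494968)) / (1 - (0.431)^2) = 6.336217 / 0.814239 = 7.781766.
  gamma(1) = phi_1 gamma(0) + c_1 = (0.431)(7.781766) + (2.494968) = 5.848909.
Therefore gamma(1) = 5.8489 (to 4 decimal places).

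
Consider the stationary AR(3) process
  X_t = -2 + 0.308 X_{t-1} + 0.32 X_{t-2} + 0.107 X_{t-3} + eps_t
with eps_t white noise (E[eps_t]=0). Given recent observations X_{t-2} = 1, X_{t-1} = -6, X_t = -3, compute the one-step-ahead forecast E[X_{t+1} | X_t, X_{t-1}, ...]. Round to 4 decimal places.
E[X_{t+1} \mid \mathcal F_t] = -4.7370

For an AR(p) model X_t = c + sum_i phi_i X_{t-i} + eps_t, the
one-step-ahead conditional mean is
  E[X_{t+1} | X_t, ...] = c + sum_i phi_i X_{t+1-i}.
Substitute known values:
  E[X_{t+1} | ...] = -2 + (0.308) * (-3) + (0.32) * (-6) + (0.107) * (1)
                   = -4.7370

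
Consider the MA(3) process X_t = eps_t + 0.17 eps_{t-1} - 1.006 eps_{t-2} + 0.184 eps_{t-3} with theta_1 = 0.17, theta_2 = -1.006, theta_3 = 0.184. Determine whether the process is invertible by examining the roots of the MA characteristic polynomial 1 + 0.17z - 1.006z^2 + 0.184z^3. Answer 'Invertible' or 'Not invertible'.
\text{Not invertible}

The MA(q) characteristic polynomial is P(z) = 1 + 0.17z - 1.006z^2 + 0.184z^3.
Invertibility requires all roots to lie outside the unit circle, i.e. |z| > 1 for every root.
Degree 3: look for a simple real root z0 first, then factor out (1 - z/z0) and solve the remaining quadratic.
Testing z0 = 1.25: P(1.25) = 1 + (0.17)(1.25) + (-1.006)(1.25)^2 + (0.184)(1.25)^3
  = 1 + (0.2125) + (-1.571875) + (0.359375) = 0.  So z_0 = 1.25 is a root, |z_0| = 1.25.
Divide out the factor (1 - 0.8 z) = (1 - z/z0) (since 1/z0 = 0.8):
  P(z) = (1 - 0.8 z)(1 + (0.97) z + (-0.23) z^2)
  [check: z-coef 0.97 - (0.8) = 0.17; z^2-coef -0.23 - (0.8)(0.97) = -1.006; z^3-coef -(0.8)(-0.23) = 0.184.]
Remaining roots from the quadratic factor 1 + (0.97) z + (-0.23) z^2:
  Set 1 + (0.97) z + (-0.23) z^2 = 0, i.e. a z^2 + b z + c = 0 with a = -0.23, b = 0.97, c = 1.
  Discriminant D = b^2 - 4ac = (0.97)^2 - 4*(-0.23)*1 = 0.9409 - (-0.92) = 1.8609.
  D >= 0, so the roots are real: z = (-b +/- sqrt(D)) / (2a) = (-0.97 +/- 1.364148) / (-0.46).
    z_1 = (-0.97 + 1.364148) / (-0.46) = -0.8568,   |z_1| = 0.8568.
    z_2 = (-0.97 - 1.364148) / (-0.46) = 5.0742,   |z_2| = 5.0742.
Moduli of all roots: 1.2500, 0.8568, 5.0742.
All moduli strictly greater than 1? No.
Verdict: Not invertible.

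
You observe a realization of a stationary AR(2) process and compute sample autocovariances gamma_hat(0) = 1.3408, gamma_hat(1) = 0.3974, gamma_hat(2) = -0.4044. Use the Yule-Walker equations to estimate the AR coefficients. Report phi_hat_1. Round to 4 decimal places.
\hat\phi_{1} = 0.4229

The Yule-Walker equations for an AR(p) process read, in matrix form,
  Gamma_p phi = r_p,   with   (Gamma_p)_{ij} = gamma(|i - j|),
                       (r_p)_i = gamma(i),   i,j = 1..p.
Substitute the sample gammas (Toeplitz matrix and right-hand side of size 2):
  Gamma_p = [[1.3408, 0.3974], [0.3974, 1.3408]]
  r_p     = [0.3974, -0.4044]
Written out:
  1.3408 phi_1 + 0.3974 phi_2 = 0.3974
  0.3974 phi_1 + 1.3408 phi_2 = -0.4044
Solve by Cramer's rule:
  det = gamma(0)^2 - gamma(1)^2 = (1.3408)^2 - (0.3974)^2 = 1.79774464 - 0.15792676 = 1.63981788
  phi_hat_1 = [gamma(1) gamma(0) - gamma(1) gamma(2)] / det = [(0.3974)(1.3408) - (0.3974)(-0.4044)] / 1.63981788 = 0.69354248 / 1.63981788 = 0.4229
  phi_hat_2 = [gamma(0) gamma(2) - gamma(1)^2] / det = [(1.3408)(-0.4044) - (0.3974)^2] / 1.63981788 = -0.70014628 / 1.63981788 = -0.427
So phi_hat = [0.4229, -0.4270].
Therefore phi_hat_1 = 0.4229.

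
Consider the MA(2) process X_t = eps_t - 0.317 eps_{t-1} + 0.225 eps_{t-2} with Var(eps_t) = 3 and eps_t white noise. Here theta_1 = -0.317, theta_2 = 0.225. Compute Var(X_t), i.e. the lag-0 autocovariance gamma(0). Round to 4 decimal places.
\gamma(0) = 3.4533

For an MA(q) process X_t = eps_t + sum_i theta_i eps_{t-i} with
Var(eps_t) = sigma^2, the variance is
  gamma(0) = sigma^2 * (1 + sum_i theta_i^2).
  sum_i theta_i^2 = (-0.317)^2 + (0.225)^2 = 0.100489 + 0.050625 = 0.151114.
  gamma(0) = 3 * (1 + 0.151114) = 3 * 1.151114 = 3.453342, which rounds to 3.4533.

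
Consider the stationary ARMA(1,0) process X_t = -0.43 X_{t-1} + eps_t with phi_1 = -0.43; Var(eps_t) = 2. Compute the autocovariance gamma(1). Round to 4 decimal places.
\gamma(1) = -1.0551

Multiply the model equation by X_{t-k} and take expectations. With theta_0 = psi_0 = 1 and psi_j the MA(infinity) weights, this gives
  gamma(k) - sum_i phi_i gamma(k-i) = c_k,
  c_k = sigma^2 * sum_{j=k..q} theta_j psi_{j-k}   (c_k = 0 for k > q),
using gamma(-m) = gamma(m).
Pure AR (q = 0): c_0 = sigma^2 = 2, c_k = 0 for k >= 1.
Equations for k = 0 and k = 1 (AR order 1):
  gamma(0) = phi_1 gamma(1) + c_0
  gamma(1) = phi_1 gamma(0) + c_1
Substituting the second into the first: gamma(0) (1 - phi_1^2) = c_0 + phi_1 c_1, so
  gamma(0) = c_0 / (1 - phi_1^2) = 2 / (1 - (-0.43)^2) = 2 / 0.8151 = 2.453687.
  gamma(1) = phi_1 gamma(0) = (-0.43)(2.453687) = -1.055085.
Therefore gamma(1) = -1.0551 (to 4 decimal places).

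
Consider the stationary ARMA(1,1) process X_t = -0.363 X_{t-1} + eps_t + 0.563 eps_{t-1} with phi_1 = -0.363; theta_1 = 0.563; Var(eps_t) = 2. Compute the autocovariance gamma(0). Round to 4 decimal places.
\gamma(0) = 2.0921

Multiply the model equation by X_{t-k} and take expectations. With theta_0 = psi_0 = 1 and psi_j the MA(infinity) weights, this gives
  gamma(k) - sum_i phi_i gamma(k-i) = c_k,
  c_k = sigma^2 * sum_{j=k..q} theta_j psi_{j-k}   (c_k = 0 for k > q),
using gamma(-m) = gamma(m).
psi-weights needed (psi_j = theta_j + sum_i phi_i psi_{j-i}):
  psi_1 = theta_1 + phi_1 = 0.563 + (-0.363) = 0.2
Right-hand sides:
  c_0 = sigma^2 (1 + theta_1 psi_1) = 2 * (1 + (0.563)(0.2)) = 2 * 1.1126 = 2.2252
  c_1 = sigma^2 theta_1 = 2 * (0.563) = 1.126
  c_2 = 0
Equations for k = 0 and k = 1 (AR order 1):
  gamma(0) = phi_1 gamma(1) + c_0
  gamma(1) = phi_1 gamma(0) + c_1
Substituting the second into the first: gamma(0) (1 - phi_1^2) = c_0 + phi_1 c_1, so
  gamma(0) = (c_0 + phi_1 c_1) / (1 - phi_1^2) = (2.2252 + (-0.363)(1.126)) / (1 - (-0.363)^2) = 1.816462 / 0.868231 = 2.092141.
Therefore gamma(0) = 2.0921 (to 4 decimal places).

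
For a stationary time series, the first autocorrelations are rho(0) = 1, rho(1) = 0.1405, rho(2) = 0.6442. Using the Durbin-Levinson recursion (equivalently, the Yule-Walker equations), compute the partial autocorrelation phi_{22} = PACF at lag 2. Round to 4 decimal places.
\phi_{22} = 0.6370

The PACF at lag k is phi_{kk}, the last component of the solution
to the Yule-Walker system G_k phi = r_k where
  (G_k)_{ij} = rho(|i - j|), (r_k)_i = rho(i), i,j = 1..k.
Equivalently, Durbin-Levinson gives phi_{kk} iteratively:
  phi_{11} = rho(1)
  phi_{kk} = [rho(k) - sum_{j=1..k-1} phi_{k-1,j} rho(k-j)]
            / [1 - sum_{j=1..k-1} phi_{k-1,j} rho(j)],
  phi_{k,j} = phi_{k-1,j} - phi_{kk} phi_{k-1,k-j},  j = 1..k-1.
Step k = 1:
  phi_11 = rho(1) = 0.1405.
Step k = 2:
  phi_22 = [rho(2) - phi_11 rho(1)] / [1 - phi_11 rho(1)] = [0.6442 - (0.1405)(0.1405)] / [1 - (0.1405)(0.1405)]
         = 0.62445975 / 0.98025975 = 0.637.
Therefore phi_{22} = 0.6370.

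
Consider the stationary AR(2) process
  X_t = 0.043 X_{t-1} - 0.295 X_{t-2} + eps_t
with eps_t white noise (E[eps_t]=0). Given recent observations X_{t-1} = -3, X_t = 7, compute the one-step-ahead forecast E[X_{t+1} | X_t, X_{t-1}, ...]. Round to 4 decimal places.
E[X_{t+1} \mid \mathcal F_t] = 1.1860

For an AR(p) model X_t = c + sum_i phi_i X_{t-i} + eps_t, the
one-step-ahead conditional mean is
  E[X_{t+1} | X_t, ...] = c + sum_i phi_i X_{t+1-i}.
Substitute known values:
  E[X_{t+1} | ...] = (0.043) * (7) + (-0.295) * (-3)
                   = 1.1860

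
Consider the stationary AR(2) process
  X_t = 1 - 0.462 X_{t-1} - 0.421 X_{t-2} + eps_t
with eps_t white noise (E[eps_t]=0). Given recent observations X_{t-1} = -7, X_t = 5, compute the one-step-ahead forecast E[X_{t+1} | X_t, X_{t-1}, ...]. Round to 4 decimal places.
E[X_{t+1} \mid \mathcal F_t] = 1.6370

For an AR(p) model X_t = c + sum_i phi_i X_{t-i} + eps_t, the
one-step-ahead conditional mean is
  E[X_{t+1} | X_t, ...] = c + sum_i phi_i X_{t+1-i}.
Substitute known values:
  E[X_{t+1} | ...] = 1 + (-0.462) * (5) + (-0.421) * (-7)
                   = 1.6370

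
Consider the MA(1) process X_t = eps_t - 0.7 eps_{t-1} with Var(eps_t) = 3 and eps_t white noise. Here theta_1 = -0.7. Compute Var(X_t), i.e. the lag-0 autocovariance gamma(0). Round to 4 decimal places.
\gamma(0) = 4.4700

For an MA(q) process X_t = eps_t + sum_i theta_i eps_{t-i} with
Var(eps_t) = sigma^2, the variance is
  gamma(0) = sigma^2 * (1 + sum_i theta_i^2).
  sum_i theta_i^2 = (-0.7)^2 = 0.49.
  gamma(0) = 3 * (1 + 0.49) = 3 * 1.49 = 4.47, which rounds to 4.4700.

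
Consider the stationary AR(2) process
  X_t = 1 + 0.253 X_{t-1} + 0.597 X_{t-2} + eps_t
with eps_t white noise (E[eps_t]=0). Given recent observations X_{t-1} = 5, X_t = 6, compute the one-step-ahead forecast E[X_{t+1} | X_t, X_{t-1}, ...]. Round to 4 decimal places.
E[X_{t+1} \mid \mathcal F_t] = 5.5030

For an AR(p) model X_t = c + sum_i phi_i X_{t-i} + eps_t, the
one-step-ahead conditional mean is
  E[X_{t+1} | X_t, ...] = c + sum_i phi_i X_{t+1-i}.
Substitute known values:
  E[X_{t+1} | ...] = 1 + (0.253) * (6) + (0.597) * (5)
                   = 5.5030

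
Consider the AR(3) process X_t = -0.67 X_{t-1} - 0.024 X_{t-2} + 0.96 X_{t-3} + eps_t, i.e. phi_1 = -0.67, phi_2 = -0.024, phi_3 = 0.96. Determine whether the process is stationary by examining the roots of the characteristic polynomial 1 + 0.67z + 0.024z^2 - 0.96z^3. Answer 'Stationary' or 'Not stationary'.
\text{Not stationary}

The AR(p) characteristic polynomial is P(z) = 1 + 0.67z + 0.024z^2 - 0.96z^3.
Stationarity requires all roots to lie outside the unit circle, i.e. |z| > 1 for every root.
Degree 3: look for a simple real root z0 first, then factor out (1 - z/z0) and solve the remaining quadratic.
Testing z0 = 1.25: P(1.25) = 1 + (0.67)(1.25) + (0.024)(1.25)^2 + (-0.96)(1.25)^3
  = 1 + (0.8375) + (0.0375) + (-1.875) = 0.  So z_0 = 1.25 is a root, |z_0| = 1.25.
Divide out the factor (1 - 0.8 z) = (1 - z/z0) (since 1/z0 = 0.8):
  P(z) = (1 - 0.8 z)(1 + (1.47) z + (1.2) z^2)
  [check: z-coef 1.47 - (0.8) = 0.67; z^2-coef 1.2 - (0.8)(1.47) = 0.024; z^3-coef -(0.8)(1.2) = -0.96.]
Remaining roots from the quadratic factor 1 + (1.47) z + (1.2) z^2:
  Set 1 + (1.47) z + (1.2) z^2 = 0, i.e. a z^2 + b z + c = 0 with a = 1.2, b = 1.47, c = 1.
  Discriminant D = b^2 - 4ac = (1.47)^2 - 4*(1.2)*1 = 2.1609 - (4.8) = -2.6391.
  D < 0, so the roots are the complex-conjugate pair z = (-b +/- i sqrt(-D)) / (2a) = -0.6125 +/- 0.6769i.
  For a conjugate pair |z|^2 = z * conj(z) = (product of roots) = c/a = 1/(1.2) = 0.833333, so |z| = sqrt(0.833333) = 0.9129 for both roots.
Moduli of all roots: 1.2500, 0.9129, 0.9129.
All moduli strictly greater than 1? No.
Verdict: Not stationary.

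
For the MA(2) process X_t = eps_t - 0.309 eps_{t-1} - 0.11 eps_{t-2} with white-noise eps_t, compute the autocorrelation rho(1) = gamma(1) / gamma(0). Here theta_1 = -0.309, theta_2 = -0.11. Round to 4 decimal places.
\rho(1) = -0.2483

For an MA(q) process with theta_0 = 1, the autocovariance is
  gamma(k) = sigma^2 * sum_{i=0..q-k} theta_i * theta_{i+k},
and rho(k) = gamma(k) / gamma(0). Sigma^2 cancels.
  numerator   = (1)*(-0.309) + (-0.309)*(-0.11) = -0.27501.
  denominator = (1)^2 + (-0.309)^2 + (-0.11)^2 = 1.107581.
  rho(1) = -0.27501 / 1.107581 = -0.2483.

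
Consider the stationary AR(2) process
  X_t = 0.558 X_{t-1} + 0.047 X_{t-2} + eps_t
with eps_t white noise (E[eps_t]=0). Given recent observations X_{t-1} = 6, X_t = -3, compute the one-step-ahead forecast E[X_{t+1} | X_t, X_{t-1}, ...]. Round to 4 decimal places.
E[X_{t+1} \mid \mathcal F_t] = -1.3920

For an AR(p) model X_t = c + sum_i phi_i X_{t-i} + eps_t, the
one-step-ahead conditional mean is
  E[X_{t+1} | X_t, ...] = c + sum_i phi_i X_{t+1-i}.
Substitute known values:
  E[X_{t+1} | ...] = (0.558) * (-3) + (0.047) * (6)
                   = -1.3920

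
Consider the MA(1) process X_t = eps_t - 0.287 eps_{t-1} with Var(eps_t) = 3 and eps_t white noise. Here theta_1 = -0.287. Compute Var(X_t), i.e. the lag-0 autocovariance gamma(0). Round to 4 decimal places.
\gamma(0) = 3.2471

For an MA(q) process X_t = eps_t + sum_i theta_i eps_{t-i} with
Var(eps_t) = sigma^2, the variance is
  gamma(0) = sigma^2 * (1 + sum_i theta_i^2).
  sum_i theta_i^2 = (-0.287)^2 = 0.082369.
  gamma(0) = 3 * (1 + 0.082369) = 3 * 1.082369 = 3.247107, which rounds to 3.2471.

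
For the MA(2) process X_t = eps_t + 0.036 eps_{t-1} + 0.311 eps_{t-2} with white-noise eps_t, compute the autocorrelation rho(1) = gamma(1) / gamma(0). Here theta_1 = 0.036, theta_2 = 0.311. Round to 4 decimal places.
\rho(1) = 0.0430

For an MA(q) process with theta_0 = 1, the autocovariance is
  gamma(k) = sigma^2 * sum_{i=0..q-k} theta_i * theta_{i+k},
and rho(k) = gamma(k) / gamma(0). Sigma^2 cancels.
  numerator   = (1)*(0.036) + (0.036)*(0.311) = 0.047196.
  denominator = (1)^2 + (0.036)^2 + (0.311)^2 = 1.098017.
  rho(1) = 0.047196 / 1.098017 = 0.0430.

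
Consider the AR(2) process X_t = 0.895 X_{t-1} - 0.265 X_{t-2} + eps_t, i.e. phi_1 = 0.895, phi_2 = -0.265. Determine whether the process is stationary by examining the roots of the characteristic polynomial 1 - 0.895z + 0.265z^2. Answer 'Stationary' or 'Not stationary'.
\text{Stationary}

The AR(p) characteristic polynomial is P(z) = 1 - 0.895z + 0.265z^2.
Stationarity requires all roots to lie outside the unit circle, i.e. |z| > 1 for every root.
Set 1 + (-0.895) z + (0.265) z^2 = 0, i.e. a z^2 + b z + c = 0 with a = 0.265, b = -0.895, c = 1.
Discriminant D = b^2 - 4ac = (-0.895)^2 - 4*(0.265)*1 = 0.801025 - (1.06) = -0.258975.
D < 0, so the roots are the complex-conjugate pair z = (-b +/- i sqrt(-D)) / (2a) = 1.6887 +/- 0.9602i.
For a conjugate pair |z|^2 = z * conj(z) = (product of roots) = c/a = 1/(0.265) = 3.773585, so |z| = sqrt(3.773585) = 1.9426 for both roots.
Moduli of all roots: 1.9426, 1.9426.
All moduli strictly greater than 1? Yes.
Verdict: Stationary.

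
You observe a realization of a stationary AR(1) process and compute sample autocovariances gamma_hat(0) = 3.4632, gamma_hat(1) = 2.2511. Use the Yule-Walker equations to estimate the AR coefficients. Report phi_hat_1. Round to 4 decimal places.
\hat\phi_{1} = 0.6500

The Yule-Walker equations for an AR(p) process read, in matrix form,
  Gamma_p phi = r_p,   with   (Gamma_p)_{ij} = gamma(|i - j|),
                       (r_p)_i = gamma(i),   i,j = 1..p.
Substitute the sample gammas (Toeplitz matrix and right-hand side of size 1):
  Gamma_p = [[3.4632]]
  r_p     = [2.2511]
With p = 1 this is the single equation gamma(0) phi_1 = gamma(1):
  phi_hat_1 = gamma(1) / gamma(0) = 2.2511 / 3.4632 = 0.6500.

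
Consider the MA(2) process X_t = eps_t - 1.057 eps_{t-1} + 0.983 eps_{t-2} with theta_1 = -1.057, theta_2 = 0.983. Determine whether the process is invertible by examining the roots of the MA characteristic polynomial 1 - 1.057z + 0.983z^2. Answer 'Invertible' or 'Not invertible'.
\text{Invertible}

The MA(q) characteristic polynomial is P(z) = 1 - 1.057z + 0.983z^2.
Invertibility requires all roots to lie outside the unit circle, i.e. |z| > 1 for every root.
Set 1 + (-1.057) z + (0.983) z^2 = 0, i.e. a z^2 + b z + c = 0 with a = 0.983, b = -1.057, c = 1.
Discriminant D = b^2 - 4ac = (-1.057)^2 - 4*(0.983)*1 = 1.117249 - (3.932) = -2.814751.
D < 0, so the roots are the complex-conjugate pair z = (-b +/- i sqrt(-D)) / (2a) = 0.5376 +/- 0.8534i.
For a conjugate pair |z|^2 = z * conj(z) = (product of roots) = c/a = 1/(0.983) = 1.017294, so |z| = sqrt(1.017294) = 1.0086 for both roots.
Moduli of all roots: 1.0086, 1.0086.
All moduli strictly greater than 1? Yes.
Verdict: Invertible.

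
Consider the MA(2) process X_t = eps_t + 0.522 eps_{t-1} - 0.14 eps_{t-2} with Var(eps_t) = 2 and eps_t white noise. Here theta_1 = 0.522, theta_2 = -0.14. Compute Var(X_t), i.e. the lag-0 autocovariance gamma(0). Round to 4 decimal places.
\gamma(0) = 2.5842

For an MA(q) process X_t = eps_t + sum_i theta_i eps_{t-i} with
Var(eps_t) = sigma^2, the variance is
  gamma(0) = sigma^2 * (1 + sum_i theta_i^2).
  sum_i theta_i^2 = (0.522)^2 + (-0.14)^2 = 0.272484 + 0.0196 = 0.292084.
  gamma(0) = 2 * (1 + 0.292084) = 2 * 1.292084 = 2.584168, which rounds to 2.5842.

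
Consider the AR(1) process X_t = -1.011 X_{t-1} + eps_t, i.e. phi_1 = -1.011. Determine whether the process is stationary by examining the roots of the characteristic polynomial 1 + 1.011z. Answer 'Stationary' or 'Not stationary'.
\text{Not stationary}

The AR(p) characteristic polynomial is P(z) = 1 + 1.011z.
Stationarity requires all roots to lie outside the unit circle, i.e. |z| > 1 for every root.
This is linear in z: 1 + (1.011) z = 0  =>  z = -1/(1.011) = -0.98912,  |z| = 0.98912.
Moduli of all roots: 0.9891.
All moduli strictly greater than 1? No.
Verdict: Not stationary.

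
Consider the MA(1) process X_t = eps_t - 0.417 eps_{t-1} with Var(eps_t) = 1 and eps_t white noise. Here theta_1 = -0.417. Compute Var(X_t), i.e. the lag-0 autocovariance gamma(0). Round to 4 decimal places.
\gamma(0) = 1.1739

For an MA(q) process X_t = eps_t + sum_i theta_i eps_{t-i} with
Var(eps_t) = sigma^2, the variance is
  gamma(0) = sigma^2 * (1 + sum_i theta_i^2).
  sum_i theta_i^2 = (-0.417)^2 = 0.173889.
  gamma(0) = 1 * (1 + 0.173889) = 1 * 1.173889 = 1.173889, which rounds to 1.1739.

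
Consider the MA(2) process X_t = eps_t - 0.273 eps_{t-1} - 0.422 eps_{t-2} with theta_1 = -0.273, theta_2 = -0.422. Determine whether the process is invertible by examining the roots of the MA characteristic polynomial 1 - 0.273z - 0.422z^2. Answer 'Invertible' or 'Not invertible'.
\text{Invertible}

The MA(q) characteristic polynomial is P(z) = 1 - 0.273z - 0.422z^2.
Invertibility requires all roots to lie outside the unit circle, i.e. |z| > 1 for every root.
Set 1 + (-0.273) z + (-0.422) z^2 = 0, i.e. a z^2 + b z + c = 0 with a = -0.422, b = -0.273, c = 1.
Discriminant D = b^2 - 4ac = (-0.273)^2 - 4*(-0.422)*1 = 0.074529 - (-1.688) = 1.762529.
D >= 0, so the roots are real: z = (-b +/- sqrt(D)) / (2a) = (0.273 +/- 1.327603) / (-0.844).
  z_1 = (0.273 + 1.327603) / (-0.844) = -1.8964,   |z_1| = 1.8964.
  z_2 = (0.273 - 1.327603) / (-0.844) = 1.2495,   |z_2| = 1.2495.
Moduli of all roots: 1.8964, 1.2495.
All moduli strictly greater than 1? Yes.
Verdict: Invertible.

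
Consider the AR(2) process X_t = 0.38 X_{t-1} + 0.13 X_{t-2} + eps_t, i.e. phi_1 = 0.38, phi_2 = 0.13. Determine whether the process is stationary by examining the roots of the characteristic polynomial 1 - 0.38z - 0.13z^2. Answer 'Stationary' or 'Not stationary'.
\text{Stationary}

The AR(p) characteristic polynomial is P(z) = 1 - 0.38z - 0.13z^2.
Stationarity requires all roots to lie outside the unit circle, i.e. |z| > 1 for every root.
Set 1 + (-0.38) z + (-0.13) z^2 = 0, i.e. a z^2 + b z + c = 0 with a = -0.13, b = -0.38, c = 1.
Discriminant D = b^2 - 4ac = (-0.38)^2 - 4*(-0.13)*1 = 0.1444 - (-0.52) = 0.6644.
D >= 0, so the roots are real: z = (-b +/- sqrt(D)) / (2a) = (0.38 +/- 0.815107) / (-0.26).
  z_1 = (0.38 + 0.815107) / (-0.26) = -4.5966,   |z_1| = 4.5966.
  z_2 = (0.38 - 0.815107) / (-0.26) = 1.6735,   |z_2| = 1.6735.
Moduli of all roots: 4.5966, 1.6735.
All moduli strictly greater than 1? Yes.
Verdict: Stationary.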